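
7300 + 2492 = 9792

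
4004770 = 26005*154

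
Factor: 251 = 251^1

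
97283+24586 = 121869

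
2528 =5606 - 3078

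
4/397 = 4/397 = 0.01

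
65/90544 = 65/90544=0.00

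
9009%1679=614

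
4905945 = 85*57717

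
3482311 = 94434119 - 90951808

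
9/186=3/62=0.05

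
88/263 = 88/263 = 0.33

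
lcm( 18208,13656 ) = 54624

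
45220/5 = 9044 = 9044.00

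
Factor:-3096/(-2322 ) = 2^2 * 3^(- 1) = 4/3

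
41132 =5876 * 7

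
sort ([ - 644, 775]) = [ - 644,775] 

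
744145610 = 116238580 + 627907030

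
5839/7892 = 5839/7892 = 0.74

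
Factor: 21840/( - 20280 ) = -2^1*7^1*13^( - 1) = -14/13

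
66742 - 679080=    -612338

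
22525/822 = 22525/822 = 27.40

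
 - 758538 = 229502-988040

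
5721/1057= 5721/1057 = 5.41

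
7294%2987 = 1320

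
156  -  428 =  - 272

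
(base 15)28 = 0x26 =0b100110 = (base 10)38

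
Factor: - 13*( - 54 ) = 2^1*3^3 *13^1 = 702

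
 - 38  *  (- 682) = 25916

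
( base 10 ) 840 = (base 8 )1510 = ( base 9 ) 1133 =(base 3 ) 1011010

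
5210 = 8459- 3249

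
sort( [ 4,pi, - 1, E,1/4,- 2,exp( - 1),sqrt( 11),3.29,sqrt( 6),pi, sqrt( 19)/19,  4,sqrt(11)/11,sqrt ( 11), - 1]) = [ - 2, - 1,-1,sqrt( 19 )/19, 1/4,sqrt( 11 )/11,exp ( - 1 ),sqrt(6 ),E , pi, pi, 3.29 , sqrt(11 ),sqrt( 11 ),4,4] 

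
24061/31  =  776 + 5/31 = 776.16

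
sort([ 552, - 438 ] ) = [  -  438,552] 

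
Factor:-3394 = -2^1*1697^1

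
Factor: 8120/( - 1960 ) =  - 29/7 =-7^( - 1) *29^1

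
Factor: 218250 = 2^1*3^2* 5^3 *97^1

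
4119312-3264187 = 855125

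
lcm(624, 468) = 1872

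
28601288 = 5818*4916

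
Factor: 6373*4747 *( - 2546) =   -  2^1*19^1*47^1*67^1*101^1*6373^1 = -77023198526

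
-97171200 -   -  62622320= - 34548880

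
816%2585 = 816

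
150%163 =150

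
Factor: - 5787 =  - 3^2*643^1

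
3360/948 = 280/79 = 3.54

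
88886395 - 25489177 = 63397218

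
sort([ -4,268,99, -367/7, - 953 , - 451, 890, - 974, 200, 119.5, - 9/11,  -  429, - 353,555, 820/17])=[ - 974, - 953, - 451, - 429, - 353,-367/7,-4, - 9/11,820/17,99,119.5,200 , 268,  555, 890 ]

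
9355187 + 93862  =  9449049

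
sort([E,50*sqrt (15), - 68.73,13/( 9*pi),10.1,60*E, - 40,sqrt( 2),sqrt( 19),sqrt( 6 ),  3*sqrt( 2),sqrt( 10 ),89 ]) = [ - 68.73,-40,13/( 9*pi) , sqrt( 2 ), sqrt( 6),E,sqrt( 10), 3*sqrt (2 ),sqrt(19),10.1,89,60*  E,50*sqrt(15)]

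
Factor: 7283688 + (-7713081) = -3^1*41^1 * 3491^1 = -429393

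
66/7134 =11/1189= 0.01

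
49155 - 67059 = -17904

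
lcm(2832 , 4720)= 14160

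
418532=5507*76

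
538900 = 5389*100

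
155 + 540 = 695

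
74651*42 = 3135342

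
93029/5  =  18605 + 4/5 = 18605.80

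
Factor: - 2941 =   -  17^1* 173^1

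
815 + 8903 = 9718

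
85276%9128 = 3124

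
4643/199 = 4643/199 = 23.33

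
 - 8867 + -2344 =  - 11211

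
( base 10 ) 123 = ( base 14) 8B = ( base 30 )43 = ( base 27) 4F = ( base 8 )173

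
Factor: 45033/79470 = 2^ ( - 1)*3^( -1) * 5^( - 1 ) * 17^1 = 17/30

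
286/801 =286/801   =  0.36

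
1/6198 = 1/6198  =  0.00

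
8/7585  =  8/7585= 0.00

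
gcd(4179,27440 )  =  7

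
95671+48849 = 144520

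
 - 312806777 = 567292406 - 880099183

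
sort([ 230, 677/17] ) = [677/17, 230 ] 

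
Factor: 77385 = 3^1 * 5^1 * 7^1*11^1*67^1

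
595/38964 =35/2292  =  0.02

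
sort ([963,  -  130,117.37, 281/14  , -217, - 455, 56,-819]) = [-819, - 455, - 217,-130, 281/14,  56, 117.37,963 ]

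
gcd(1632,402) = 6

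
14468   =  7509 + 6959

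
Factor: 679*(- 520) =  - 353080  =  - 2^3*5^1*7^1*13^1*97^1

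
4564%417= 394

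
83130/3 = 27710 = 27710.00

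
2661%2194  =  467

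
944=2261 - 1317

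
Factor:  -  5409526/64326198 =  - 2704763/32163099=-  3^( - 1 )*17^(- 2) * 239^1 * 11317^1*37097^(  -  1 )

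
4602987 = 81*56827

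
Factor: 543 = 3^1*181^1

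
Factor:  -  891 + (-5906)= - 7^1*971^1 = - 6797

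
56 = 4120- 4064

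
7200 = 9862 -2662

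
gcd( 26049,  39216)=57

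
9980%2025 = 1880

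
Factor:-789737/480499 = -13^2*4673^1*480499^( - 1) 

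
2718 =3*906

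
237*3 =711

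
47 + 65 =112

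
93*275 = 25575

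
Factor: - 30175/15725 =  - 71/37 = - 37^ ( - 1)*71^1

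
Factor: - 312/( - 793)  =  2^3*3^1 * 61^( - 1) = 24/61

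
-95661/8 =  - 95661/8 = -  11957.62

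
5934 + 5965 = 11899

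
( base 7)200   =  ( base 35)2S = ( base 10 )98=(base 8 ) 142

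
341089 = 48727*7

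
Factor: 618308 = 2^2 * 331^1 * 467^1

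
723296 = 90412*8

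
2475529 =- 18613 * ( - 133)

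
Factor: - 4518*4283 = -19350594 = - 2^1*3^2*251^1*4283^1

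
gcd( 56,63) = 7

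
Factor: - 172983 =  - 3^1*23^2*109^1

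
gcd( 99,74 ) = 1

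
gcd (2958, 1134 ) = 6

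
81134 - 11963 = 69171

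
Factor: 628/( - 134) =-314/67 =- 2^1*67^( - 1)*157^1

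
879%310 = 259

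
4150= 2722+1428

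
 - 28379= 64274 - 92653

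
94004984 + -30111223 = 63893761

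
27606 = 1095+26511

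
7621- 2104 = 5517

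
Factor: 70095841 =73^1 *960217^1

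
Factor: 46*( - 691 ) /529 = -1382/23 = - 2^1* 23^( -1 ) * 691^1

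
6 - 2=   4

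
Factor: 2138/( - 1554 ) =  - 1069/777 = -3^ ( - 1) * 7^( - 1 )*37^( - 1 ) * 1069^1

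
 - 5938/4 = -2969/2 = -  1484.50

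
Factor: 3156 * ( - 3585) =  - 2^2*  3^2 * 5^1*239^1 * 263^1 = - 11314260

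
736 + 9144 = 9880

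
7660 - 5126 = 2534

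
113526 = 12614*9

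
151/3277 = 151/3277= 0.05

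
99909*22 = 2197998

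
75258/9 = 8362 = 8362.00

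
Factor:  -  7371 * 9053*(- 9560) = 637935578280 = 2^3 *3^4*5^1 *7^1  *11^1*13^1*239^1 * 823^1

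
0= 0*138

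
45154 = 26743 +18411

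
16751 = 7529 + 9222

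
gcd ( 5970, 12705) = 15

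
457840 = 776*590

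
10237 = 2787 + 7450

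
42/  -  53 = - 42/53 = - 0.79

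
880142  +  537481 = 1417623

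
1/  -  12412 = -1+12411/12412 = - 0.00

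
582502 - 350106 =232396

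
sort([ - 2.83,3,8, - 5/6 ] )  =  [ - 2.83, - 5/6,  3,8]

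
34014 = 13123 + 20891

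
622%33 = 28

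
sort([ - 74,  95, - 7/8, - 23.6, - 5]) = [ - 74, - 23.6, - 5 , - 7/8,95 ] 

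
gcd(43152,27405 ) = 87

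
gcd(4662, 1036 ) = 518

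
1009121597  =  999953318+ 9168279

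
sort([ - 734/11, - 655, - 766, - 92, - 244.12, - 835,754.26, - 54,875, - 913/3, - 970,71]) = [ - 970,-835, - 766, - 655, - 913/3, - 244.12,- 92, - 734/11,  -  54,  71,  754.26, 875]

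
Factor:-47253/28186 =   -  2^ ( - 1 )*3^1*17^(  -  1)*19^1 = - 57/34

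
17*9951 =169167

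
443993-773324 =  - 329331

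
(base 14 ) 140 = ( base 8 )374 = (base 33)7L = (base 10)252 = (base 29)8k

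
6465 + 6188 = 12653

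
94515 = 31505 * 3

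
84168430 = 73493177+10675253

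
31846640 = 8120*3922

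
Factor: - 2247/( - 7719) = 749/2573 = 7^1 *31^( - 1)*83^ ( - 1)*107^1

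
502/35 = 14 + 12/35 = 14.34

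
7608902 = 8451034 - 842132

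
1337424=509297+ 828127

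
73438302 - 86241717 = - 12803415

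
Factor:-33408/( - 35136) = 2^1*29^1*61^( - 1) = 58/61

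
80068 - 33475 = 46593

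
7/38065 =7/38065 = 0.00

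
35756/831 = 35756/831 = 43.03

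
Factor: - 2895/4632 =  - 5/8 =- 2^( - 3) * 5^1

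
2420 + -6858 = - 4438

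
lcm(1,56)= 56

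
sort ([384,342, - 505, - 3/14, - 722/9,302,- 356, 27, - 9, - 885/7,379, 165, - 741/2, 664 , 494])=[ - 505 , - 741/2, - 356 , - 885/7, - 722/9,-9, - 3/14, 27,  165 , 302,342,379, 384,494,664]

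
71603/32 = 2237 + 19/32=2237.59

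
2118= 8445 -6327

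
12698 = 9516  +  3182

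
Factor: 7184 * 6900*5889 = 2^6*3^2*5^2*13^1*23^1 * 151^1*449^1 = 291915374400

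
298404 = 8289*36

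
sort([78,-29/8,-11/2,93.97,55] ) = [  -  11/2,-29/8,55,78,93.97] 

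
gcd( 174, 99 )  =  3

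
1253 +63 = 1316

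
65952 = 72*916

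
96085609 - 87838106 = 8247503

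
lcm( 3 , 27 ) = 27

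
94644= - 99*( - 956)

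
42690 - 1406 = 41284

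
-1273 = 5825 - 7098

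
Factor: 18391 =53^1*347^1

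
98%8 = 2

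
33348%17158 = 16190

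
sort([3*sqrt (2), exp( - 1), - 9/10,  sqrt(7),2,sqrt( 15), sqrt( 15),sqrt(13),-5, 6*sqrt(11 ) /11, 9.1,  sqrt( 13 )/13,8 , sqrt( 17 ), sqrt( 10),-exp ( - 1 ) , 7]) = [-5, - 9/10, - exp( - 1), sqrt( 13)/13, exp( - 1), 6*sqrt(11)/11, 2, sqrt(7), sqrt(10),sqrt(13),sqrt(15), sqrt ( 15 ),sqrt( 17),  3 * sqrt( 2), 7, 8, 9.1]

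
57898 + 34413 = 92311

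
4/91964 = 1/22991 = 0.00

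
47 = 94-47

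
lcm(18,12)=36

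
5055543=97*52119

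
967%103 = 40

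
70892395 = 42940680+27951715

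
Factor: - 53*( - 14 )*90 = 2^2*3^2*5^1*7^1*53^1 = 66780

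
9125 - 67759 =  - 58634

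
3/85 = 3/85 = 0.04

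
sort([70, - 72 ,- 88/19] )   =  [ -72,  -  88/19,70 ] 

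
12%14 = 12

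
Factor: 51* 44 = 2^2*3^1*11^1* 17^1=2244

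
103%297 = 103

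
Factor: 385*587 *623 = 5^1*7^2*11^1*89^1 * 587^1 = 140794885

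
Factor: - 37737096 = - 2^3* 3^1*1572379^1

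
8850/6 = 1475 = 1475.00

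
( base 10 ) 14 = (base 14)10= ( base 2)1110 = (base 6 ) 22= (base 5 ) 24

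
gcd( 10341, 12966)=3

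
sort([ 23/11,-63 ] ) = [  -  63,23/11 ] 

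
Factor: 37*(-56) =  - 2072=- 2^3*7^1*37^1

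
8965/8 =1120+5/8 = 1120.62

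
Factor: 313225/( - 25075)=-737/59=- 11^1 * 59^( - 1 )*67^1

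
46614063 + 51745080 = 98359143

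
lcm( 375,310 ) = 23250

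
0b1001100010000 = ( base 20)c40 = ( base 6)34332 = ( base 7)20141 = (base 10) 4880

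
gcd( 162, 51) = 3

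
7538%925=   138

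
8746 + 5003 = 13749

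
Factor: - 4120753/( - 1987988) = 2^( - 2 ) * 7^2*13^1*6469^1*496997^( - 1) 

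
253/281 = 253/281 = 0.90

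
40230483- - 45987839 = 86218322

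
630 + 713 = 1343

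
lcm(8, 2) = 8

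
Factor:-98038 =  - 2^1 * 49019^1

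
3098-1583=1515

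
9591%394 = 135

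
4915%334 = 239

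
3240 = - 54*( - 60)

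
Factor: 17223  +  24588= 3^1*7^1*11^1 *181^1  =  41811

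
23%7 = 2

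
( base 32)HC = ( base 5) 4211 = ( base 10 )556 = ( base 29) J5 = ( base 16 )22c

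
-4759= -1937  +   - 2822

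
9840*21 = 206640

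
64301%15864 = 845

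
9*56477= 508293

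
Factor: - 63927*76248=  - 2^3*3^5 * 353^1 * 7103^1 = - 4874305896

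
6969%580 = 9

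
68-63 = 5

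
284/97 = 284/97 = 2.93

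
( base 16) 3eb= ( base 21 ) 25G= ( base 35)sn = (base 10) 1003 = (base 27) 1A4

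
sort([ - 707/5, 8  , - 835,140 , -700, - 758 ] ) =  [ - 835,-758,-700, - 707/5,8, 140 ] 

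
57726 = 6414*9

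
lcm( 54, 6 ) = 54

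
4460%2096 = 268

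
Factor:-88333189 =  - 7^1*3181^1*3967^1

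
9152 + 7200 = 16352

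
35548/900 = 39 + 112/225=39.50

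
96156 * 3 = 288468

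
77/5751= 77/5751 = 0.01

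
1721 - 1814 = -93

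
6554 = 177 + 6377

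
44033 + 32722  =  76755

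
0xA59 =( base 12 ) 1649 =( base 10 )2649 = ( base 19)768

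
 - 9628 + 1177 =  - 8451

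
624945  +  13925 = 638870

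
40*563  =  22520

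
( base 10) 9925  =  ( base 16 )26C5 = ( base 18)1CB7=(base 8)23305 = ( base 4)2123011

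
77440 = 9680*8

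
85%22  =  19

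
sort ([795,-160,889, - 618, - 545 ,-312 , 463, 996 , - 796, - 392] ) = [ - 796,-618,-545, - 392, - 312, - 160,  463,795, 889 , 996] 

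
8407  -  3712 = 4695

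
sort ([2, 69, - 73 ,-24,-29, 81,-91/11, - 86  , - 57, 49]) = [ - 86, - 73,-57, - 29,  -  24, - 91/11, 2, 49,  69,81]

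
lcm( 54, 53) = 2862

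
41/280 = 41/280 =0.15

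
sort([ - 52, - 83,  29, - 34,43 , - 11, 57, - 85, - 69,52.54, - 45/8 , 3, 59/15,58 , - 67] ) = [ - 85, - 83, - 69, - 67, - 52, - 34, - 11, - 45/8,  3,59/15,29 , 43, 52.54 , 57, 58] 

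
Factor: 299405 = 5^1*233^1 *257^1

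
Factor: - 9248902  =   - 2^1*13^1*127^1*2801^1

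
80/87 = 80/87 = 0.92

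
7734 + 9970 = 17704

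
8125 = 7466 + 659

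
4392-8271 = -3879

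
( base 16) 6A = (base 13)82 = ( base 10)106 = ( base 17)64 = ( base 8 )152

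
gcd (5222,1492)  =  746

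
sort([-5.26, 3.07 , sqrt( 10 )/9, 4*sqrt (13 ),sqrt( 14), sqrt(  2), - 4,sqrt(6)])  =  [ - 5.26, - 4, sqrt(10 )/9,sqrt (2) , sqrt (6 ), 3.07, sqrt(14), 4*sqrt(13 ) ] 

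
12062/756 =6031/378= 15.96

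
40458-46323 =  - 5865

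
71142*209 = 14868678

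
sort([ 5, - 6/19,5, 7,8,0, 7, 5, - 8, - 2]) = [ - 8, - 2, - 6/19,  0,5,5 , 5, 7, 7,8]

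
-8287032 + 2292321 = -5994711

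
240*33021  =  7925040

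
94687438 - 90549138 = 4138300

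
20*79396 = 1587920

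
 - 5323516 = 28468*( - 187)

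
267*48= 12816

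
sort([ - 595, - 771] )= [  -  771, - 595]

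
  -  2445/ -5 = 489+0/1 = 489.00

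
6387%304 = 3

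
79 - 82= - 3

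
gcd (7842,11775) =3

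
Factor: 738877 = 738877^1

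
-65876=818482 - 884358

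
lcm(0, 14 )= 0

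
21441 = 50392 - 28951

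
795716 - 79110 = 716606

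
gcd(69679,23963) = 1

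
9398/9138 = 4699/4569= 1.03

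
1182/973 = 1182/973  =  1.21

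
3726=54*69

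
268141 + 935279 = 1203420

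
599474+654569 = 1254043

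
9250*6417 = 59357250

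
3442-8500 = -5058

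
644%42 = 14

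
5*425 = 2125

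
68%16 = 4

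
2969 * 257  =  763033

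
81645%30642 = 20361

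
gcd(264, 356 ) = 4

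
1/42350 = 1/42350=   0.00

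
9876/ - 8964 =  - 823/747 = -1.10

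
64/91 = 64/91=0.70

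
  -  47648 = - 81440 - -33792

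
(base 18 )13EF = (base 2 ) 1101110011111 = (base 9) 10626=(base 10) 7071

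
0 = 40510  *0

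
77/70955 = 77/70955 = 0.00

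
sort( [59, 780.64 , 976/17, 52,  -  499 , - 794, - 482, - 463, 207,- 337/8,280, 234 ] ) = [ - 794, - 499,- 482, - 463, - 337/8, 52, 976/17, 59, 207 , 234, 280, 780.64] 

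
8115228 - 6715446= 1399782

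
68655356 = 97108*707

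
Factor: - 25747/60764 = - 2^( - 2 )*11^ ( - 1) * 1381^( - 1)*25747^1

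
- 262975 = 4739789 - 5002764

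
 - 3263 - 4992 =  - 8255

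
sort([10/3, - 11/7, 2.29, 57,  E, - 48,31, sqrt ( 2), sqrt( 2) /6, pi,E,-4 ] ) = [-48, -4, - 11/7  ,  sqrt(2 )/6 , sqrt(2), 2.29, E, E, pi, 10/3,  31, 57 ]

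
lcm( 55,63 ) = 3465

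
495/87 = 165/29 = 5.69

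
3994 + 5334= 9328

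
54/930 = 9/155 = 0.06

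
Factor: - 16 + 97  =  3^4 = 81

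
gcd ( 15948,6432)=12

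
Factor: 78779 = 78779^1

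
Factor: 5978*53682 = 2^2*3^1*7^2*23^1* 61^1*389^1 = 320910996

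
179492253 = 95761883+83730370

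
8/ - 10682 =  - 1 +5337/5341 = -0.00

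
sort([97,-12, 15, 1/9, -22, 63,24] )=[  -  22,-12,  1/9, 15,24 , 63, 97] 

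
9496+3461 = 12957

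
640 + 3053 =3693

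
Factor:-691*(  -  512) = 2^9*691^1 = 353792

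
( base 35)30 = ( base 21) 50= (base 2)1101001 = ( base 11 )96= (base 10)105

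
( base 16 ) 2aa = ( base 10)682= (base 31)m0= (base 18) 21G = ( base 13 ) 406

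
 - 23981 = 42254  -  66235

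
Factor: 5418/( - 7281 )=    - 2^1 * 7^1*43^1*809^( - 1 ) = -602/809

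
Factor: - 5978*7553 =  - 45151834=   - 2^1*7^3*13^1*61^1*83^1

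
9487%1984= 1551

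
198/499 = 198/499 =0.40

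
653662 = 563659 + 90003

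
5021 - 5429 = -408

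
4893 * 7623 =37299339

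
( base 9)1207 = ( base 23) 1G1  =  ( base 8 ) 1602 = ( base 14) 482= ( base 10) 898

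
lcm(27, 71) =1917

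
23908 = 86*278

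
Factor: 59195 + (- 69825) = - 10630 = - 2^1 *5^1*1063^1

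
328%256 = 72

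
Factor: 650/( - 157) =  - 2^1* 5^2*13^1*157^(-1 ) 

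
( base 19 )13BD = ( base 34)724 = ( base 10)8164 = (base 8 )17744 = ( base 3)102012101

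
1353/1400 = 1353/1400 = 0.97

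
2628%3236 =2628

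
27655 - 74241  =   - 46586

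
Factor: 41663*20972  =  873756436  =  2^2*7^2*61^1*107^1*683^1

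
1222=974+248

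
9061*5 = 45305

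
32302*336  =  10853472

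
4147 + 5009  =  9156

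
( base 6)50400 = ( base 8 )14740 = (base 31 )6RL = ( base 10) 6624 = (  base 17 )15fb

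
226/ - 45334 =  - 113/22667 = -  0.00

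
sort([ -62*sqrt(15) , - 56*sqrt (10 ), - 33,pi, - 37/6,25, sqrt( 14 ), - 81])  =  [ - 62*sqrt( 15 ),- 56*sqrt( 10), - 81,- 33 ,  -  37/6,pi,sqrt( 14 ),25]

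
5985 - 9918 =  - 3933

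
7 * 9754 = 68278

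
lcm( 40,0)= 0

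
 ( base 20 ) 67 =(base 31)43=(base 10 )127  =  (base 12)A7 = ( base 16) 7F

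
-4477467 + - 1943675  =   - 6421142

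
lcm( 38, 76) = 76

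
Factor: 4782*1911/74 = 3^2*7^2 * 13^1*37^(-1) * 797^1 =4569201/37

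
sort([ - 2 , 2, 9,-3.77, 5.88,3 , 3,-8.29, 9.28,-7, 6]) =[-8.29 , - 7,  -  3.77, - 2,2, 3,3,5.88,6,9, 9.28]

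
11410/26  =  438 + 11/13 = 438.85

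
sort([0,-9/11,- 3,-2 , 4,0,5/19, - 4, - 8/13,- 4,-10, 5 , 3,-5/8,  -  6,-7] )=[ -10, -7, - 6, - 4,-4 , - 3, - 2,-9/11,  -  5/8,  -  8/13,0, 0 , 5/19, 3, 4,5 ]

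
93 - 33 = 60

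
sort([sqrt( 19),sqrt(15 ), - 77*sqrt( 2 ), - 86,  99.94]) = [ - 77*sqrt( 2), - 86,sqrt(15), sqrt(19 ),99.94]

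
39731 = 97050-57319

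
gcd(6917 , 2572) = 1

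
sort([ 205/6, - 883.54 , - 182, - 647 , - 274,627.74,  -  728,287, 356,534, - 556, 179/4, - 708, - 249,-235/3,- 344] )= [ - 883.54, - 728, - 708,-647  , - 556,  -  344,  -  274,-249 , - 182,  -  235/3, 205/6,179/4 , 287,356,534,627.74 ]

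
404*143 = 57772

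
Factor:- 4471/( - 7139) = 11^( - 2)*17^1*59^(-1)  *263^1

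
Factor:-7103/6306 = -2^(-1 )*3^( - 1)* 1051^(-1 ) * 7103^1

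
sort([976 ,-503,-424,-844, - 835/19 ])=[-844 , - 503, - 424, - 835/19, 976 ]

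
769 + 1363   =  2132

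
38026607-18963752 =19062855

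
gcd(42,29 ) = 1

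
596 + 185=781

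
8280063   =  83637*99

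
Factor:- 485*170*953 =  - 2^1*5^2*17^1*97^1*953^1 =- 78574850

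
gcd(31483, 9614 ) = 19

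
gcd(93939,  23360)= 1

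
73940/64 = 18485/16 = 1155.31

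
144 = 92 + 52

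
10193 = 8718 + 1475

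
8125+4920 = 13045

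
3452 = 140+3312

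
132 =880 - 748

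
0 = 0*246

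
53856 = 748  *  72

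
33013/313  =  33013/313 = 105.47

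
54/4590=1/85 = 0.01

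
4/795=4/795= 0.01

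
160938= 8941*18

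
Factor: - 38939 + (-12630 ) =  - 51569  =  - 7^1*53^1*139^1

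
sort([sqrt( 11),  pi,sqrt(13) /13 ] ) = [sqrt(13 ) /13,pi,sqrt(11) ] 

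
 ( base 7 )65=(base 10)47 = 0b101111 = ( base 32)1F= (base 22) 23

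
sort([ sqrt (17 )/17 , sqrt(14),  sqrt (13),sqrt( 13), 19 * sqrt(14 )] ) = [sqrt(17 )/17, sqrt(13 ),  sqrt(13 ),  sqrt(14),19*sqrt(14)]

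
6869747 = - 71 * ( - 96757)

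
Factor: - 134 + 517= 383 = 383^1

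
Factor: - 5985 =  - 3^2*5^1*7^1*19^1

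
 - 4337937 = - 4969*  873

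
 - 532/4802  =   - 1 + 305/343 = - 0.11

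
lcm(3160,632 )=3160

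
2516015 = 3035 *829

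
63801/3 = 21267 =21267.00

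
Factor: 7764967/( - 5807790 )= - 2^( -1)*3^( - 2)*5^(-1)*7^1 * 47^(  -  1)*1373^(-1)*1109281^1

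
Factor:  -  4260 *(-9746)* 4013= 166611573480 = 2^3*3^1*5^1*11^1*  71^1  *  443^1*4013^1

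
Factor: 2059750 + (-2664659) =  - 239^1*2531^1 = - 604909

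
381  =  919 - 538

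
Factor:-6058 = -2^1*13^1*233^1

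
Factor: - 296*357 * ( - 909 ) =2^3*3^3*7^1*17^1*37^1*101^1 =96055848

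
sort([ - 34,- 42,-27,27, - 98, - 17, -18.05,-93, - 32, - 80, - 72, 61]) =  [ -98, - 93, - 80,  -  72, -42,  -  34, - 32,-27, - 18.05, - 17,27, 61] 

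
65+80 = 145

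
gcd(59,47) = 1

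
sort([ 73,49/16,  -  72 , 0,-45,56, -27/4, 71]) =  [ -72, - 45, - 27/4,0,49/16,56,71,73]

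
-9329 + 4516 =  -4813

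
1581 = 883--698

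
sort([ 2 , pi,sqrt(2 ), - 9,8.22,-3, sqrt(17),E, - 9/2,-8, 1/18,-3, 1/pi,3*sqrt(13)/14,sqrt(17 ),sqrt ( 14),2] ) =[-9,-8,-9/2, - 3, -3,1/18,1/pi,  3*sqrt( 13) /14,sqrt( 2),2,2,E,pi, sqrt(14 ), sqrt( 17 ),  sqrt(17), 8.22]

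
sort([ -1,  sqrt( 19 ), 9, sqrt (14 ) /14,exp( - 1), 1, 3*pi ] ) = [ - 1  ,  sqrt( 14)/14,  exp( - 1),  1, sqrt(19),9,3*pi ] 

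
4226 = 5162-936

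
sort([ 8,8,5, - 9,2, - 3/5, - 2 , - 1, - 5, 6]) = [ - 9,- 5, - 2,-1, - 3/5,2, 5, 6, 8,8]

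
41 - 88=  -47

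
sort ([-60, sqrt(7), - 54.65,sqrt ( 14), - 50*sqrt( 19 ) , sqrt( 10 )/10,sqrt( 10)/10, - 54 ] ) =[ - 50*sqrt (19),  -  60,-54.65, - 54, sqrt (10) /10, sqrt ( 10)/10,  sqrt (7),sqrt(14) ]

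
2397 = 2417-20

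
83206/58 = 41603/29 = 1434.59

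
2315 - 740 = 1575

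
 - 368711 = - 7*52673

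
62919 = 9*6991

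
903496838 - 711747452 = 191749386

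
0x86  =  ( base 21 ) 68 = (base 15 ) 8e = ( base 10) 134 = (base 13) A4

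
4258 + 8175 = 12433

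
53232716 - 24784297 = 28448419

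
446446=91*4906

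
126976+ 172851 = 299827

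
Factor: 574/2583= 2/9 = 2^1*3^(-2)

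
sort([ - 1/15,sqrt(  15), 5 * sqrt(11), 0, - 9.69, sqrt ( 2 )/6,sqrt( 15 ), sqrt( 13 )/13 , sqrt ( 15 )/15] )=[ -9.69, - 1/15, 0, sqrt (2 )/6, sqrt (15) /15, sqrt ( 13)/13,sqrt(15),sqrt(15 ), 5*sqrt(11) ] 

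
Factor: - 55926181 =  - 29^1 *1928489^1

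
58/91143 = 58/91143 = 0.00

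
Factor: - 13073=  - 17^1*769^1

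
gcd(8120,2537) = 1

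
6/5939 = 6/5939 = 0.00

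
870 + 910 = 1780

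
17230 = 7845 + 9385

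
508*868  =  440944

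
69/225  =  23/75 = 0.31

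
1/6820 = 1/6820 =0.00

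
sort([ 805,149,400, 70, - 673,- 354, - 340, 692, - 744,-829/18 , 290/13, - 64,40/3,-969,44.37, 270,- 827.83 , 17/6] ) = [ - 969, - 827.83,  -  744,-673, - 354, - 340,-64, - 829/18, 17/6, 40/3,290/13, 44.37, 70, 149,  270 , 400, 692,805]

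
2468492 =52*47471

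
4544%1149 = 1097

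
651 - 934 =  - 283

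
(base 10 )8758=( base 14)3298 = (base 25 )e08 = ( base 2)10001000110110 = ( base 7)34351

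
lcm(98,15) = 1470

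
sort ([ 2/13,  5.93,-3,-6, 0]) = [-6,-3, 0, 2/13,5.93]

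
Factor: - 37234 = -2^1*18617^1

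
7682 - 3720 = 3962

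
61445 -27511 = 33934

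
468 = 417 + 51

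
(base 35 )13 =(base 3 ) 1102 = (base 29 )19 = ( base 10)38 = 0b100110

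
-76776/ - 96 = 3199/4 = 799.75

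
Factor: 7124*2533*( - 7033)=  - 126911132036=- 2^2 *13^2*17^1*137^1*149^1*541^1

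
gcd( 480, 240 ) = 240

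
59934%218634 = 59934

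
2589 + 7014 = 9603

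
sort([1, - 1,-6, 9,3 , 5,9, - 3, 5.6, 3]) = [  -  6 ,- 3, - 1 , 1, 3,3,5,  5.6,9,9 ]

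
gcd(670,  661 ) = 1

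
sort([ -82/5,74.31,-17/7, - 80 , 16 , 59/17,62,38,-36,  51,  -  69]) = [ -80,-69,-36 , - 82/5,-17/7  ,  59/17, 16, 38, 51, 62,74.31] 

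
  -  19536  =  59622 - 79158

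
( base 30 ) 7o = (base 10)234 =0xEA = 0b11101010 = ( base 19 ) C6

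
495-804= -309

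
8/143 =8/143 = 0.06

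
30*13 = 390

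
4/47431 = 4/47431 = 0.00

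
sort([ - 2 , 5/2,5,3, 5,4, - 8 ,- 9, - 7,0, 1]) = [ - 9, - 8, - 7, - 2 , 0, 1,5/2 , 3, 4,  5,5]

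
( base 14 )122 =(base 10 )226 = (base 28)82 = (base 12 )16A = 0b11100010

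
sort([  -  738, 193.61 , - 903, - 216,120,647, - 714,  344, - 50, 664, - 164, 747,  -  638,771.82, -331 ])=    [ - 903, - 738, - 714, - 638, - 331, - 216, - 164, - 50,  120, 193.61,344,647, 664, 747, 771.82]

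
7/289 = 7/289 = 0.02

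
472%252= 220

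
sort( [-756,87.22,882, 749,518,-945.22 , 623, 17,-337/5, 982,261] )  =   [  -  945.22, -756,-337/5,17,  87.22,261,518, 623,749,882,982]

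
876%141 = 30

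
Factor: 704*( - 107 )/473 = -6848/43 = - 2^6*43^( - 1)*107^1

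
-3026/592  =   - 6 +263/296  =  - 5.11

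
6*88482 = 530892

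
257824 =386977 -129153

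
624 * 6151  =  3838224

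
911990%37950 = 1190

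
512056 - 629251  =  - 117195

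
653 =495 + 158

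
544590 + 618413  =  1163003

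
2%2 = 0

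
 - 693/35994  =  -33/1714= -  0.02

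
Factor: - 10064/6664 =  - 2^1*7^(  -  2 )*37^1  =  -74/49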